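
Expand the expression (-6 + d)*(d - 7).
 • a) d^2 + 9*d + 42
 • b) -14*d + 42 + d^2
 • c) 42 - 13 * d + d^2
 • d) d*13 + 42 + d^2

Expanding (-6 + d)*(d - 7):
= 42 - 13 * d + d^2
c) 42 - 13 * d + d^2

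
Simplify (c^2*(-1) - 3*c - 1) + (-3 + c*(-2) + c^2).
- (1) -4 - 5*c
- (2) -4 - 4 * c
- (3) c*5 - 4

Adding the polynomials and combining like terms:
(c^2*(-1) - 3*c - 1) + (-3 + c*(-2) + c^2)
= -4 - 5*c
1) -4 - 5*c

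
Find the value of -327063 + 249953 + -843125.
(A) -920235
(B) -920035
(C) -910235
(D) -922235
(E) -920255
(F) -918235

First: -327063 + 249953 = -77110
Then: -77110 + -843125 = -920235
A) -920235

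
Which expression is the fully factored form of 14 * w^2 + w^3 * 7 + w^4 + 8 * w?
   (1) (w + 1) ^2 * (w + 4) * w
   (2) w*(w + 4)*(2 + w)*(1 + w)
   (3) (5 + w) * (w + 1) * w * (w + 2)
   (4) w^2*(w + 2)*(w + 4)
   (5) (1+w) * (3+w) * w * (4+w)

We need to factor 14 * w^2 + w^3 * 7 + w^4 + 8 * w.
The factored form is w*(w + 4)*(2 + w)*(1 + w).
2) w*(w + 4)*(2 + w)*(1 + w)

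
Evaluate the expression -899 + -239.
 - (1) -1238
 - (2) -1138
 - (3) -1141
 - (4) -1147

-899 + -239 = -1138
2) -1138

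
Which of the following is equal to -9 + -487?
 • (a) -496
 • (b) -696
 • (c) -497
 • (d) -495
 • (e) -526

-9 + -487 = -496
a) -496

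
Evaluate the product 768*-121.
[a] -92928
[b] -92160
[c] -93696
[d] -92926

768 * -121 = -92928
a) -92928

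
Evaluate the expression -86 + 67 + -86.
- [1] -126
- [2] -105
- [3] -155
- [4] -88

First: -86 + 67 = -19
Then: -19 + -86 = -105
2) -105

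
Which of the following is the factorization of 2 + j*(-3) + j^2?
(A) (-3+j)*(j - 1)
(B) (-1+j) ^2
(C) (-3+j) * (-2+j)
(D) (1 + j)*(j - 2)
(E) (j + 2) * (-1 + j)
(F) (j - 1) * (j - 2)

We need to factor 2 + j*(-3) + j^2.
The factored form is (j - 1) * (j - 2).
F) (j - 1) * (j - 2)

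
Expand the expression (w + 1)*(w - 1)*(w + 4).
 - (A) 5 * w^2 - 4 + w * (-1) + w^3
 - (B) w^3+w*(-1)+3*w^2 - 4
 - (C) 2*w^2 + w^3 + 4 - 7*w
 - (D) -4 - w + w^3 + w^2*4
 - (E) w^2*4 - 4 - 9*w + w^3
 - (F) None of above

Expanding (w + 1)*(w - 1)*(w + 4):
= -4 - w + w^3 + w^2*4
D) -4 - w + w^3 + w^2*4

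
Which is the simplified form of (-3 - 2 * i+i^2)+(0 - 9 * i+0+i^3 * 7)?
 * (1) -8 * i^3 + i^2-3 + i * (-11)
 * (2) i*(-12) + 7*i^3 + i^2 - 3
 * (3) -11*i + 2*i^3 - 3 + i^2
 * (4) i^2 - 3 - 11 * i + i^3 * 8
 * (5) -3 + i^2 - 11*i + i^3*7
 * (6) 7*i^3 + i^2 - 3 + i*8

Adding the polynomials and combining like terms:
(-3 - 2*i + i^2) + (0 - 9*i + 0 + i^3*7)
= -3 + i^2 - 11*i + i^3*7
5) -3 + i^2 - 11*i + i^3*7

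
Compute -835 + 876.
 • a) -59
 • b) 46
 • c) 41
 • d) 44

-835 + 876 = 41
c) 41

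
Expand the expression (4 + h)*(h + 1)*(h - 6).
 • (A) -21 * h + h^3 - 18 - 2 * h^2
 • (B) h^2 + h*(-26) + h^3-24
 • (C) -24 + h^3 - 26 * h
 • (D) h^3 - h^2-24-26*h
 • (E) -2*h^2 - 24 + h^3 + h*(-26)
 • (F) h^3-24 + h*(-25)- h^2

Expanding (4 + h)*(h + 1)*(h - 6):
= h^3 - h^2-24-26*h
D) h^3 - h^2-24-26*h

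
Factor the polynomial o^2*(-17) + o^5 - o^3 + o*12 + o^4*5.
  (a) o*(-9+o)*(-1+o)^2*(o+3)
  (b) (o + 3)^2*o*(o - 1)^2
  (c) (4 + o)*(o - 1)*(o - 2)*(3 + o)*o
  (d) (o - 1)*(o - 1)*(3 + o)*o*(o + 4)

We need to factor o^2*(-17) + o^5 - o^3 + o*12 + o^4*5.
The factored form is (o - 1)*(o - 1)*(3 + o)*o*(o + 4).
d) (o - 1)*(o - 1)*(3 + o)*o*(o + 4)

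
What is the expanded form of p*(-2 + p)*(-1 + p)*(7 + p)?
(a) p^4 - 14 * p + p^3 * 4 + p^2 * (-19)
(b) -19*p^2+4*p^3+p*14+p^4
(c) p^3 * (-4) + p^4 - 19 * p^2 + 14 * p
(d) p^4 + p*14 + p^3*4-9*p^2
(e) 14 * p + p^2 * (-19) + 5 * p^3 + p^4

Expanding p*(-2 + p)*(-1 + p)*(7 + p):
= -19*p^2+4*p^3+p*14+p^4
b) -19*p^2+4*p^3+p*14+p^4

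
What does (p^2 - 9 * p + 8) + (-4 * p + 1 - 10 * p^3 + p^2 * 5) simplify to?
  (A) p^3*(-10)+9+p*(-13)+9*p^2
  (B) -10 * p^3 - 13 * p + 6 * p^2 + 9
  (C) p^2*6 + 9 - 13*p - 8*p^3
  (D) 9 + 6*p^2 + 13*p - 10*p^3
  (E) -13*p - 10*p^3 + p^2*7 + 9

Adding the polynomials and combining like terms:
(p^2 - 9*p + 8) + (-4*p + 1 - 10*p^3 + p^2*5)
= -10 * p^3 - 13 * p + 6 * p^2 + 9
B) -10 * p^3 - 13 * p + 6 * p^2 + 9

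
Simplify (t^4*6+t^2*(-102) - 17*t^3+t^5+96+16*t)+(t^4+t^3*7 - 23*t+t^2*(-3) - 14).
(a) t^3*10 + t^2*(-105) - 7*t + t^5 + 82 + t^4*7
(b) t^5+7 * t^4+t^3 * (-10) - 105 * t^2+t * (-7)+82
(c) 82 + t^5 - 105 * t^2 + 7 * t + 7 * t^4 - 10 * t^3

Adding the polynomials and combining like terms:
(t^4*6 + t^2*(-102) - 17*t^3 + t^5 + 96 + 16*t) + (t^4 + t^3*7 - 23*t + t^2*(-3) - 14)
= t^5+7 * t^4+t^3 * (-10) - 105 * t^2+t * (-7)+82
b) t^5+7 * t^4+t^3 * (-10) - 105 * t^2+t * (-7)+82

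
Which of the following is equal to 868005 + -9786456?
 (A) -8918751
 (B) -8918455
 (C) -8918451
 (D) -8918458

868005 + -9786456 = -8918451
C) -8918451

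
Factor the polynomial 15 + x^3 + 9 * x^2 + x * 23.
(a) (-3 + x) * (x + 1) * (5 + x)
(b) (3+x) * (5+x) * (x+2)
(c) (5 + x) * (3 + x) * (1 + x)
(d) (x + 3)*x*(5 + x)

We need to factor 15 + x^3 + 9 * x^2 + x * 23.
The factored form is (5 + x) * (3 + x) * (1 + x).
c) (5 + x) * (3 + x) * (1 + x)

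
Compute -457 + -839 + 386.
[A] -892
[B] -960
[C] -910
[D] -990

First: -457 + -839 = -1296
Then: -1296 + 386 = -910
C) -910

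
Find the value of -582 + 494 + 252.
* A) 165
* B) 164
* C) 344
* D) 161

First: -582 + 494 = -88
Then: -88 + 252 = 164
B) 164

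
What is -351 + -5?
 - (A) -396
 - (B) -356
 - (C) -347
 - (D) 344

-351 + -5 = -356
B) -356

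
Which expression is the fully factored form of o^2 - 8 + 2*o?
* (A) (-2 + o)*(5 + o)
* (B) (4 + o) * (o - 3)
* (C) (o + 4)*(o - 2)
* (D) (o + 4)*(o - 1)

We need to factor o^2 - 8 + 2*o.
The factored form is (o + 4)*(o - 2).
C) (o + 4)*(o - 2)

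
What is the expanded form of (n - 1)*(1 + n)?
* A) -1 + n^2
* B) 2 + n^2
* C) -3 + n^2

Expanding (n - 1)*(1 + n):
= -1 + n^2
A) -1 + n^2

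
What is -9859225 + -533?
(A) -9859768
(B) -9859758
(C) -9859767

-9859225 + -533 = -9859758
B) -9859758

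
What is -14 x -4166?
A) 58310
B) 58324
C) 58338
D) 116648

-14 * -4166 = 58324
B) 58324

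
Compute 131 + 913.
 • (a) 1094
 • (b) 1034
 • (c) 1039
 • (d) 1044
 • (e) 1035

131 + 913 = 1044
d) 1044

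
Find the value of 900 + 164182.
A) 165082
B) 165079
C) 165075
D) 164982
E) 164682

900 + 164182 = 165082
A) 165082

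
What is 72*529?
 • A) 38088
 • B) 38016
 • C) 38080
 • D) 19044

72 * 529 = 38088
A) 38088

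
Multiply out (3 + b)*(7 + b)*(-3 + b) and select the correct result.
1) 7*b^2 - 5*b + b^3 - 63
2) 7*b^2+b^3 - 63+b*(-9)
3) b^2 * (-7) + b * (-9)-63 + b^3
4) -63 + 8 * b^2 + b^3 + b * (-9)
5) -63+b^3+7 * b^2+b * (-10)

Expanding (3 + b)*(7 + b)*(-3 + b):
= 7*b^2+b^3 - 63+b*(-9)
2) 7*b^2+b^3 - 63+b*(-9)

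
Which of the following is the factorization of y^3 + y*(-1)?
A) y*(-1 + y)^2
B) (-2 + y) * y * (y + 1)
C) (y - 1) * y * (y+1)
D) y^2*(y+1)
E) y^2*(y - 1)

We need to factor y^3 + y*(-1).
The factored form is (y - 1) * y * (y+1).
C) (y - 1) * y * (y+1)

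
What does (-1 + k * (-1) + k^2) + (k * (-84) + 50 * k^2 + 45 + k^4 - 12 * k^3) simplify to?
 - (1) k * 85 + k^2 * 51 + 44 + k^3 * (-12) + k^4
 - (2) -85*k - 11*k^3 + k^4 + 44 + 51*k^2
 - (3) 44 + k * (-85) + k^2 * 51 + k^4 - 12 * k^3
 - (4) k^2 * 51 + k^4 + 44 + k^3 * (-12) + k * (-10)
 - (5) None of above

Adding the polynomials and combining like terms:
(-1 + k*(-1) + k^2) + (k*(-84) + 50*k^2 + 45 + k^4 - 12*k^3)
= 44 + k * (-85) + k^2 * 51 + k^4 - 12 * k^3
3) 44 + k * (-85) + k^2 * 51 + k^4 - 12 * k^3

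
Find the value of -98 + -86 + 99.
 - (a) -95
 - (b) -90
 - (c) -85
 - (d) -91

First: -98 + -86 = -184
Then: -184 + 99 = -85
c) -85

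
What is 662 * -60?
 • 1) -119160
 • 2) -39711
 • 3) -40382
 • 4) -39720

662 * -60 = -39720
4) -39720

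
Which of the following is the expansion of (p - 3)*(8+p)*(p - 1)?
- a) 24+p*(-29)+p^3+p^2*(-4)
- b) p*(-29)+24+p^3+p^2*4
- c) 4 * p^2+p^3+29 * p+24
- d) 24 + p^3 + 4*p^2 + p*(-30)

Expanding (p - 3)*(8+p)*(p - 1):
= p*(-29)+24+p^3+p^2*4
b) p*(-29)+24+p^3+p^2*4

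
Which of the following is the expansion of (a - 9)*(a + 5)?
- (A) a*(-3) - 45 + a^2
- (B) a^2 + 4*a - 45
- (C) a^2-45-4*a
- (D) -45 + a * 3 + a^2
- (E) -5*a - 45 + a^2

Expanding (a - 9)*(a + 5):
= a^2-45-4*a
C) a^2-45-4*a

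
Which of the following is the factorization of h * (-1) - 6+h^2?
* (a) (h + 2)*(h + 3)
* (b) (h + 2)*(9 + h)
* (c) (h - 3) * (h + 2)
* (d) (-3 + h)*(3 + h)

We need to factor h * (-1) - 6+h^2.
The factored form is (h - 3) * (h + 2).
c) (h - 3) * (h + 2)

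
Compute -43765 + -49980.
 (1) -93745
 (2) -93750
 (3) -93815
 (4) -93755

-43765 + -49980 = -93745
1) -93745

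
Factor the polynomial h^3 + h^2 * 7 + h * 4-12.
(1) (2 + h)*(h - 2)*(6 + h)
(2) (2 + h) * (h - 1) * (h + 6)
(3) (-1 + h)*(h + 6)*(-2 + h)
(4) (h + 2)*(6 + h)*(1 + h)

We need to factor h^3 + h^2 * 7 + h * 4-12.
The factored form is (2 + h) * (h - 1) * (h + 6).
2) (2 + h) * (h - 1) * (h + 6)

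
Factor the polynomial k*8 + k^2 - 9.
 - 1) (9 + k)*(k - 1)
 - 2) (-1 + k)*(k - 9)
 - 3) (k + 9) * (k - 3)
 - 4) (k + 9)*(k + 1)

We need to factor k*8 + k^2 - 9.
The factored form is (9 + k)*(k - 1).
1) (9 + k)*(k - 1)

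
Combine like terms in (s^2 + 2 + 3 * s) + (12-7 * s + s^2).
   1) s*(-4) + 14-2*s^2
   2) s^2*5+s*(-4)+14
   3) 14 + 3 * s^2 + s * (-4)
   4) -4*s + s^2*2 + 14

Adding the polynomials and combining like terms:
(s^2 + 2 + 3*s) + (12 - 7*s + s^2)
= -4*s + s^2*2 + 14
4) -4*s + s^2*2 + 14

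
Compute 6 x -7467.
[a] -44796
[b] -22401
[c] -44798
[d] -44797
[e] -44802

6 * -7467 = -44802
e) -44802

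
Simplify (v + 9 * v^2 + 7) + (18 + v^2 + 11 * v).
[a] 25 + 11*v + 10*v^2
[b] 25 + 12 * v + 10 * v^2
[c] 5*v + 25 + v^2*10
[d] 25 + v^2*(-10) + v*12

Adding the polynomials and combining like terms:
(v + 9*v^2 + 7) + (18 + v^2 + 11*v)
= 25 + 12 * v + 10 * v^2
b) 25 + 12 * v + 10 * v^2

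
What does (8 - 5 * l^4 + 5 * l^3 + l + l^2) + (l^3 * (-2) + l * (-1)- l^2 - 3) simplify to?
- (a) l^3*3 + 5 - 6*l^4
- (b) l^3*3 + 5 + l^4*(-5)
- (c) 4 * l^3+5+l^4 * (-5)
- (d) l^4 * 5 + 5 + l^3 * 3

Adding the polynomials and combining like terms:
(8 - 5*l^4 + 5*l^3 + l + l^2) + (l^3*(-2) + l*(-1) - l^2 - 3)
= l^3*3 + 5 + l^4*(-5)
b) l^3*3 + 5 + l^4*(-5)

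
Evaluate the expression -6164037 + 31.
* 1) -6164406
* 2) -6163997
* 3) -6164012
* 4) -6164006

-6164037 + 31 = -6164006
4) -6164006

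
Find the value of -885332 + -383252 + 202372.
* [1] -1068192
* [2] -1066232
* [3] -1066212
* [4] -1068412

First: -885332 + -383252 = -1268584
Then: -1268584 + 202372 = -1066212
3) -1066212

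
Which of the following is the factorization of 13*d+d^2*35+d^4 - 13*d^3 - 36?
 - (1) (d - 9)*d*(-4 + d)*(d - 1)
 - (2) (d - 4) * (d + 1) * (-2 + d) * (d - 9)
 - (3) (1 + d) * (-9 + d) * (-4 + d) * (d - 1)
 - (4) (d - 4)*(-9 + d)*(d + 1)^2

We need to factor 13*d+d^2*35+d^4 - 13*d^3 - 36.
The factored form is (1 + d) * (-9 + d) * (-4 + d) * (d - 1).
3) (1 + d) * (-9 + d) * (-4 + d) * (d - 1)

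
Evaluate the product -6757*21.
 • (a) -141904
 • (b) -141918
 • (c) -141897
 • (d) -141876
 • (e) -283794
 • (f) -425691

-6757 * 21 = -141897
c) -141897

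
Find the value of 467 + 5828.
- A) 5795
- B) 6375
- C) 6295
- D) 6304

467 + 5828 = 6295
C) 6295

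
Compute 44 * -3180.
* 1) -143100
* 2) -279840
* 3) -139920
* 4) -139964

44 * -3180 = -139920
3) -139920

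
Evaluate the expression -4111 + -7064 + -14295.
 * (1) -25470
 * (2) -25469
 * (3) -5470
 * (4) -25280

First: -4111 + -7064 = -11175
Then: -11175 + -14295 = -25470
1) -25470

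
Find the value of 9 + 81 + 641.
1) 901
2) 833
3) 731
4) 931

First: 9 + 81 = 90
Then: 90 + 641 = 731
3) 731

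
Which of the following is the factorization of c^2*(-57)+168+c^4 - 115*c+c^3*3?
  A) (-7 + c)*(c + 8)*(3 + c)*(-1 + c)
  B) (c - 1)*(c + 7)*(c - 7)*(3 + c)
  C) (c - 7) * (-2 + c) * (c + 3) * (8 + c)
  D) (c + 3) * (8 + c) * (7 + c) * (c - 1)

We need to factor c^2*(-57)+168+c^4 - 115*c+c^3*3.
The factored form is (-7 + c)*(c + 8)*(3 + c)*(-1 + c).
A) (-7 + c)*(c + 8)*(3 + c)*(-1 + c)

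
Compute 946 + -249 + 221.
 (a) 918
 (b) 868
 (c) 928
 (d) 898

First: 946 + -249 = 697
Then: 697 + 221 = 918
a) 918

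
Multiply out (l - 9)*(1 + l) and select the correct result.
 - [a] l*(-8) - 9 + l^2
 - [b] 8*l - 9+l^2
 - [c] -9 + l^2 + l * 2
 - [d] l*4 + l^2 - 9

Expanding (l - 9)*(1 + l):
= l*(-8) - 9 + l^2
a) l*(-8) - 9 + l^2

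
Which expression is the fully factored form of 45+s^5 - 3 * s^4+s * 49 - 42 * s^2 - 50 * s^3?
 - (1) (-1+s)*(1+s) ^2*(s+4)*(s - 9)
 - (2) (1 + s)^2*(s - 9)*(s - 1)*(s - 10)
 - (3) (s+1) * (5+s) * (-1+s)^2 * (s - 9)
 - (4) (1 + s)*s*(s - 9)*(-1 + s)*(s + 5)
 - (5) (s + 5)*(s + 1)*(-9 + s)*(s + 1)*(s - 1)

We need to factor 45+s^5 - 3 * s^4+s * 49 - 42 * s^2 - 50 * s^3.
The factored form is (s + 5)*(s + 1)*(-9 + s)*(s + 1)*(s - 1).
5) (s + 5)*(s + 1)*(-9 + s)*(s + 1)*(s - 1)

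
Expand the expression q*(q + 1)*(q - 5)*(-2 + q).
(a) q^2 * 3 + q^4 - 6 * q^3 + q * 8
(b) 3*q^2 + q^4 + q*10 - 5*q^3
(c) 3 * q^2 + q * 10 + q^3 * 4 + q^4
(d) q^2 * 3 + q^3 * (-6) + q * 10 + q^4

Expanding q*(q + 1)*(q - 5)*(-2 + q):
= q^2 * 3 + q^3 * (-6) + q * 10 + q^4
d) q^2 * 3 + q^3 * (-6) + q * 10 + q^4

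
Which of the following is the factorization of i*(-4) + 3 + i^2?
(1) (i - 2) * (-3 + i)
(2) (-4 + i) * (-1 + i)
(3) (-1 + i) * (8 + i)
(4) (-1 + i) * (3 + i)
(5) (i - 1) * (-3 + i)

We need to factor i*(-4) + 3 + i^2.
The factored form is (i - 1) * (-3 + i).
5) (i - 1) * (-3 + i)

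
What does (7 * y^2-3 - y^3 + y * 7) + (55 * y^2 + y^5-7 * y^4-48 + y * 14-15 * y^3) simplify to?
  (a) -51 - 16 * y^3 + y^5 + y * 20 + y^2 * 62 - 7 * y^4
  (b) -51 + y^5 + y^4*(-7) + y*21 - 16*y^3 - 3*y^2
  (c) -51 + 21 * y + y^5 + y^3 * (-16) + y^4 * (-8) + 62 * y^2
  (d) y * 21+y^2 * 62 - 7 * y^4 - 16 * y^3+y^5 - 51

Adding the polynomials and combining like terms:
(7*y^2 - 3 - y^3 + y*7) + (55*y^2 + y^5 - 7*y^4 - 48 + y*14 - 15*y^3)
= y * 21+y^2 * 62 - 7 * y^4 - 16 * y^3+y^5 - 51
d) y * 21+y^2 * 62 - 7 * y^4 - 16 * y^3+y^5 - 51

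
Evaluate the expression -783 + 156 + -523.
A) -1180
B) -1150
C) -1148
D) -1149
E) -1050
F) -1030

First: -783 + 156 = -627
Then: -627 + -523 = -1150
B) -1150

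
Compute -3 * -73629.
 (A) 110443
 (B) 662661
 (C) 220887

-3 * -73629 = 220887
C) 220887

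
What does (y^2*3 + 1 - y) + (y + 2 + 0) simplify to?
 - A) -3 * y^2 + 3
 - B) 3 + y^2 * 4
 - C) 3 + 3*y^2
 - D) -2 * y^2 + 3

Adding the polynomials and combining like terms:
(y^2*3 + 1 - y) + (y + 2 + 0)
= 3 + 3*y^2
C) 3 + 3*y^2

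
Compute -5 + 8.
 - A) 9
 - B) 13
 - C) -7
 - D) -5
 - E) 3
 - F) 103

-5 + 8 = 3
E) 3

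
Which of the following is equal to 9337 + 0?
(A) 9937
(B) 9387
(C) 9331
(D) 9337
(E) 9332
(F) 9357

9337 + 0 = 9337
D) 9337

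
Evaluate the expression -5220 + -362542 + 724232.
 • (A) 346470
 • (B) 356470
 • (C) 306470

First: -5220 + -362542 = -367762
Then: -367762 + 724232 = 356470
B) 356470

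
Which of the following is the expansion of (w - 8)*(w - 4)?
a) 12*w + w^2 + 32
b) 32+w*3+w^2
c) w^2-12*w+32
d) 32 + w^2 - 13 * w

Expanding (w - 8)*(w - 4):
= w^2-12*w+32
c) w^2-12*w+32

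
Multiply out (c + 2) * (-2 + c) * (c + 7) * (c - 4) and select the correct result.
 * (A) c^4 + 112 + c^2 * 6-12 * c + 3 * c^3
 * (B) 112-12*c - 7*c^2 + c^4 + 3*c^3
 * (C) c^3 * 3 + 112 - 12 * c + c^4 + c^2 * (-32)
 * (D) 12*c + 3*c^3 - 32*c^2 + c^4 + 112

Expanding (c + 2) * (-2 + c) * (c + 7) * (c - 4):
= c^3 * 3 + 112 - 12 * c + c^4 + c^2 * (-32)
C) c^3 * 3 + 112 - 12 * c + c^4 + c^2 * (-32)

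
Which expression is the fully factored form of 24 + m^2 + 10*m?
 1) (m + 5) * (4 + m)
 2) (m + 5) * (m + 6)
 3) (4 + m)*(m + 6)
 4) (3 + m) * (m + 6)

We need to factor 24 + m^2 + 10*m.
The factored form is (4 + m)*(m + 6).
3) (4 + m)*(m + 6)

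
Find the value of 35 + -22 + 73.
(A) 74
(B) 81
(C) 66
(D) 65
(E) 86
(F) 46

First: 35 + -22 = 13
Then: 13 + 73 = 86
E) 86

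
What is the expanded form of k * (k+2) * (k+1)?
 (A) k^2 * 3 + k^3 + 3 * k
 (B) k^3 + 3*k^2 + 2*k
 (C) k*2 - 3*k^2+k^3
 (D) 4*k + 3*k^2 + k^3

Expanding k * (k+2) * (k+1):
= k^3 + 3*k^2 + 2*k
B) k^3 + 3*k^2 + 2*k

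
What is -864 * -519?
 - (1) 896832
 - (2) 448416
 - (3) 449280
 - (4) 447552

-864 * -519 = 448416
2) 448416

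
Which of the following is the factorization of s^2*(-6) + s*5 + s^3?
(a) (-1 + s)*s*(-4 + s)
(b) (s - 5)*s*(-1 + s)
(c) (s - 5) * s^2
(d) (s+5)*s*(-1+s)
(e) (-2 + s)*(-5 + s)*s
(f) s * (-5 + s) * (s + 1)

We need to factor s^2*(-6) + s*5 + s^3.
The factored form is (s - 5)*s*(-1 + s).
b) (s - 5)*s*(-1 + s)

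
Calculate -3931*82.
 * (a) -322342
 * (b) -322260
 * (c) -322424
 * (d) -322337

-3931 * 82 = -322342
a) -322342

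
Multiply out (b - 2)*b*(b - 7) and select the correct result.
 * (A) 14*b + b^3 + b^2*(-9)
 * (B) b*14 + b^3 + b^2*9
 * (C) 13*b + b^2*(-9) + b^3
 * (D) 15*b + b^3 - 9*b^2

Expanding (b - 2)*b*(b - 7):
= 14*b + b^3 + b^2*(-9)
A) 14*b + b^3 + b^2*(-9)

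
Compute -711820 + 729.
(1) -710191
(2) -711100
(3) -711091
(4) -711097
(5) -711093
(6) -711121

-711820 + 729 = -711091
3) -711091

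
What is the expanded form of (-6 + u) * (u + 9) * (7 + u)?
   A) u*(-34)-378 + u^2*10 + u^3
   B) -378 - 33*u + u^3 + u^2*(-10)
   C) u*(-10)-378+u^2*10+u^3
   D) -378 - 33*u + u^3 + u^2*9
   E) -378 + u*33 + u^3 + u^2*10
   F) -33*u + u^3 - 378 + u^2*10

Expanding (-6 + u) * (u + 9) * (7 + u):
= -33*u + u^3 - 378 + u^2*10
F) -33*u + u^3 - 378 + u^2*10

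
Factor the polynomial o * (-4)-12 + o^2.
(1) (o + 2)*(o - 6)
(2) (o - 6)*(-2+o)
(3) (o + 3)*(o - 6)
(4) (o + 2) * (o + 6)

We need to factor o * (-4)-12 + o^2.
The factored form is (o + 2)*(o - 6).
1) (o + 2)*(o - 6)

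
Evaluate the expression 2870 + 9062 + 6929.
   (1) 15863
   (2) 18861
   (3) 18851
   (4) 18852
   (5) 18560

First: 2870 + 9062 = 11932
Then: 11932 + 6929 = 18861
2) 18861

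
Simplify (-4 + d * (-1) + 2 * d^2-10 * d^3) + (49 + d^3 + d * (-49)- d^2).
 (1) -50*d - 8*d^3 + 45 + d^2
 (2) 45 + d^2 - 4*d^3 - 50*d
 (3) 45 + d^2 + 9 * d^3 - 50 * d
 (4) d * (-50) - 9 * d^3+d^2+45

Adding the polynomials and combining like terms:
(-4 + d*(-1) + 2*d^2 - 10*d^3) + (49 + d^3 + d*(-49) - d^2)
= d * (-50) - 9 * d^3+d^2+45
4) d * (-50) - 9 * d^3+d^2+45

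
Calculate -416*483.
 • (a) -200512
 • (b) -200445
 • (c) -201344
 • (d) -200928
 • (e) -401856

-416 * 483 = -200928
d) -200928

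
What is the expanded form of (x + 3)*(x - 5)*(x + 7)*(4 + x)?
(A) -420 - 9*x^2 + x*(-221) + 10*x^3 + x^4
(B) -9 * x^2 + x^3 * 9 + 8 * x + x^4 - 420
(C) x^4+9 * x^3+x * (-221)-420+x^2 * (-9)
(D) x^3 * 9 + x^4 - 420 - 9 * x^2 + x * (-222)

Expanding (x + 3)*(x - 5)*(x + 7)*(4 + x):
= x^4+9 * x^3+x * (-221)-420+x^2 * (-9)
C) x^4+9 * x^3+x * (-221)-420+x^2 * (-9)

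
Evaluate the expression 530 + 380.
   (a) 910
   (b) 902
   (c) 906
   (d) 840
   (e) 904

530 + 380 = 910
a) 910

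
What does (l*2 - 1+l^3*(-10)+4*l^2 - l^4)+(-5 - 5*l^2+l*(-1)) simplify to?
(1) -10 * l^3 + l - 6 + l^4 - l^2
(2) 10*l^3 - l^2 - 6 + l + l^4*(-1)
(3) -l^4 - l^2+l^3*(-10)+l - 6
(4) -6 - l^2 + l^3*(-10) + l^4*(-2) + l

Adding the polynomials and combining like terms:
(l*2 - 1 + l^3*(-10) + 4*l^2 - l^4) + (-5 - 5*l^2 + l*(-1))
= -l^4 - l^2+l^3*(-10)+l - 6
3) -l^4 - l^2+l^3*(-10)+l - 6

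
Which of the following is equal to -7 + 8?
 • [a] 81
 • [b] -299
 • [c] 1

-7 + 8 = 1
c) 1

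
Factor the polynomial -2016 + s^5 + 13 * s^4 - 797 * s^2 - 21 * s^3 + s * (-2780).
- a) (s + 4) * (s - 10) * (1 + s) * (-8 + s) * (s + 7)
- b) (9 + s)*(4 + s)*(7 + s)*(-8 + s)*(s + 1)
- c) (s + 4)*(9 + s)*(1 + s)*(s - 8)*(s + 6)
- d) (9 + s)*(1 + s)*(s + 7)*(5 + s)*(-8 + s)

We need to factor -2016 + s^5 + 13 * s^4 - 797 * s^2 - 21 * s^3 + s * (-2780).
The factored form is (9 + s)*(4 + s)*(7 + s)*(-8 + s)*(s + 1).
b) (9 + s)*(4 + s)*(7 + s)*(-8 + s)*(s + 1)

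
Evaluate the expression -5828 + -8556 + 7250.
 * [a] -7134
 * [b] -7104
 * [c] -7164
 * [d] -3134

First: -5828 + -8556 = -14384
Then: -14384 + 7250 = -7134
a) -7134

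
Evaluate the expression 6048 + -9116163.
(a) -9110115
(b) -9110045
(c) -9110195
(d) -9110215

6048 + -9116163 = -9110115
a) -9110115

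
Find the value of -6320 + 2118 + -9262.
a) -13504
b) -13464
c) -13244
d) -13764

First: -6320 + 2118 = -4202
Then: -4202 + -9262 = -13464
b) -13464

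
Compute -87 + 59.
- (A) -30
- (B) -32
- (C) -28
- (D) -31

-87 + 59 = -28
C) -28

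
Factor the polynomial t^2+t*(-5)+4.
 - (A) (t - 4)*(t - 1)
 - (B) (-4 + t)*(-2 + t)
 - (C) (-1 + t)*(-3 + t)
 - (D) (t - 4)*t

We need to factor t^2+t*(-5)+4.
The factored form is (t - 4)*(t - 1).
A) (t - 4)*(t - 1)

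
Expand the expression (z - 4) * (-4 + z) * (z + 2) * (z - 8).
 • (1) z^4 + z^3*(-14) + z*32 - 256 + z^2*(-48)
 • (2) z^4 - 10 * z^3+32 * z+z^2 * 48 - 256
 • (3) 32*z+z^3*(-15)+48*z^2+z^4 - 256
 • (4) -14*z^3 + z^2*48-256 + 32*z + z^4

Expanding (z - 4) * (-4 + z) * (z + 2) * (z - 8):
= -14*z^3 + z^2*48-256 + 32*z + z^4
4) -14*z^3 + z^2*48-256 + 32*z + z^4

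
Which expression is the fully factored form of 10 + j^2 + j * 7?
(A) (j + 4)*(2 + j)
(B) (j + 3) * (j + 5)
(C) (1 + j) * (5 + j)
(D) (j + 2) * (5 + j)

We need to factor 10 + j^2 + j * 7.
The factored form is (j + 2) * (5 + j).
D) (j + 2) * (5 + j)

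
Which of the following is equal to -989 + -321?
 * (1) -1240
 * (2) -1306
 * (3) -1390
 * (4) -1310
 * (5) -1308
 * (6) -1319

-989 + -321 = -1310
4) -1310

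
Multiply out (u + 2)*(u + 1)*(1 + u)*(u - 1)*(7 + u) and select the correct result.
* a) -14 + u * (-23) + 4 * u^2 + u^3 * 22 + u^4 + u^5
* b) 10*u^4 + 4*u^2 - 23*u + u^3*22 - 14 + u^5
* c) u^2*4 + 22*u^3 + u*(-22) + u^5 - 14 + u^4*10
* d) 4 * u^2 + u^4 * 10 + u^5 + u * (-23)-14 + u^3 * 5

Expanding (u + 2)*(u + 1)*(1 + u)*(u - 1)*(7 + u):
= 10*u^4 + 4*u^2 - 23*u + u^3*22 - 14 + u^5
b) 10*u^4 + 4*u^2 - 23*u + u^3*22 - 14 + u^5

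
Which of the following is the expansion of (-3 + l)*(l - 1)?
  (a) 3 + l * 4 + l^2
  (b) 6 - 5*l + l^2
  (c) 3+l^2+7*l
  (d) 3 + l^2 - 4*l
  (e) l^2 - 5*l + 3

Expanding (-3 + l)*(l - 1):
= 3 + l^2 - 4*l
d) 3 + l^2 - 4*l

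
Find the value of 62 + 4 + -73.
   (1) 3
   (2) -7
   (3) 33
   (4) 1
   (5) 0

First: 62 + 4 = 66
Then: 66 + -73 = -7
2) -7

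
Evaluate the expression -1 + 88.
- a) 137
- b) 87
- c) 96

-1 + 88 = 87
b) 87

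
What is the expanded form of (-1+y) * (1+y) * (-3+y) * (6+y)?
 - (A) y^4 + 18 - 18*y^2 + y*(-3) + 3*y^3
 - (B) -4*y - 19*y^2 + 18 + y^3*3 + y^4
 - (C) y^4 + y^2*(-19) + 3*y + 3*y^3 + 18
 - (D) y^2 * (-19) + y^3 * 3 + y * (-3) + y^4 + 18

Expanding (-1+y) * (1+y) * (-3+y) * (6+y):
= y^2 * (-19) + y^3 * 3 + y * (-3) + y^4 + 18
D) y^2 * (-19) + y^3 * 3 + y * (-3) + y^4 + 18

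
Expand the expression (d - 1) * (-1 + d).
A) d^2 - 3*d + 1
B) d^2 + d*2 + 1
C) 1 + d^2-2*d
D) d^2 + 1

Expanding (d - 1) * (-1 + d):
= 1 + d^2-2*d
C) 1 + d^2-2*d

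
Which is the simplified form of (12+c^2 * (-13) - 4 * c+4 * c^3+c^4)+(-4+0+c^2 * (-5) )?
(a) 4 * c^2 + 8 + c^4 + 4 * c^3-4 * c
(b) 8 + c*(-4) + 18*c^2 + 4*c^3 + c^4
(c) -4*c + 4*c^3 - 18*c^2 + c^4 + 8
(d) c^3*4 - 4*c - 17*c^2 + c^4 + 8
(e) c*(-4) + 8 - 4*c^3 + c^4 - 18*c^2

Adding the polynomials and combining like terms:
(12 + c^2*(-13) - 4*c + 4*c^3 + c^4) + (-4 + 0 + c^2*(-5))
= -4*c + 4*c^3 - 18*c^2 + c^4 + 8
c) -4*c + 4*c^3 - 18*c^2 + c^4 + 8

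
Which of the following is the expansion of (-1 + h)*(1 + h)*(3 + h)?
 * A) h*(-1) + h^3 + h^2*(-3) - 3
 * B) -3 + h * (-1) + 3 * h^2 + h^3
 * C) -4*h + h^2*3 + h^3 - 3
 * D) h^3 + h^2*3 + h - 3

Expanding (-1 + h)*(1 + h)*(3 + h):
= -3 + h * (-1) + 3 * h^2 + h^3
B) -3 + h * (-1) + 3 * h^2 + h^3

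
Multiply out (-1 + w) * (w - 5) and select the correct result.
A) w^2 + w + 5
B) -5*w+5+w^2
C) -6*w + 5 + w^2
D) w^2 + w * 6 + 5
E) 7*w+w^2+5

Expanding (-1 + w) * (w - 5):
= -6*w + 5 + w^2
C) -6*w + 5 + w^2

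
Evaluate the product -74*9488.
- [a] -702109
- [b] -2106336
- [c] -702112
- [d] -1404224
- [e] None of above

-74 * 9488 = -702112
c) -702112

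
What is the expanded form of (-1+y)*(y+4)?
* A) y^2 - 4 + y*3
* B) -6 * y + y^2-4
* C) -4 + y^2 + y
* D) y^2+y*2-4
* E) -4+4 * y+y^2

Expanding (-1+y)*(y+4):
= y^2 - 4 + y*3
A) y^2 - 4 + y*3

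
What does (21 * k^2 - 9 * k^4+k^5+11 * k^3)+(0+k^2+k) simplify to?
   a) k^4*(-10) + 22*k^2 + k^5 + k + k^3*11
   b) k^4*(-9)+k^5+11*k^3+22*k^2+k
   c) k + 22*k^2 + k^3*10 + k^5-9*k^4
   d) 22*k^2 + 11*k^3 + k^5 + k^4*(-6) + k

Adding the polynomials and combining like terms:
(21*k^2 - 9*k^4 + k^5 + 11*k^3) + (0 + k^2 + k)
= k^4*(-9)+k^5+11*k^3+22*k^2+k
b) k^4*(-9)+k^5+11*k^3+22*k^2+k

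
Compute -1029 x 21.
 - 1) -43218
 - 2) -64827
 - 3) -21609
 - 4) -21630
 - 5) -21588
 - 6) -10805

-1029 * 21 = -21609
3) -21609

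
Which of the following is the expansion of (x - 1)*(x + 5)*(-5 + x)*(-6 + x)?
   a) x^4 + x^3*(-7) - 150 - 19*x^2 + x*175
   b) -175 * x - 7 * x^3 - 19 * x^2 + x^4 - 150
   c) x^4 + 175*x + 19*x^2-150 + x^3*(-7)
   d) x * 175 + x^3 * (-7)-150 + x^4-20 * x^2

Expanding (x - 1)*(x + 5)*(-5 + x)*(-6 + x):
= x^4 + x^3*(-7) - 150 - 19*x^2 + x*175
a) x^4 + x^3*(-7) - 150 - 19*x^2 + x*175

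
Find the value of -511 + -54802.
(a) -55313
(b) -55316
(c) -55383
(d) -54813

-511 + -54802 = -55313
a) -55313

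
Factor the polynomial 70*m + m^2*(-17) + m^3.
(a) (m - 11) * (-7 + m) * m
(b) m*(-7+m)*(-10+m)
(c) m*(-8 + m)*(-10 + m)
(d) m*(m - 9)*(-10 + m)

We need to factor 70*m + m^2*(-17) + m^3.
The factored form is m*(-7+m)*(-10+m).
b) m*(-7+m)*(-10+m)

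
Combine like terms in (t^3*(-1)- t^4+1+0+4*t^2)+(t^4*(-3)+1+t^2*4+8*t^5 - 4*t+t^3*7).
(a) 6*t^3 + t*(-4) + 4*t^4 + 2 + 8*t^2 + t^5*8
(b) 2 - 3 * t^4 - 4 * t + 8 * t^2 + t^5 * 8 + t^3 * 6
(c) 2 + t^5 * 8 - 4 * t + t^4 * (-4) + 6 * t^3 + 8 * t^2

Adding the polynomials and combining like terms:
(t^3*(-1) - t^4 + 1 + 0 + 4*t^2) + (t^4*(-3) + 1 + t^2*4 + 8*t^5 - 4*t + t^3*7)
= 2 + t^5 * 8 - 4 * t + t^4 * (-4) + 6 * t^3 + 8 * t^2
c) 2 + t^5 * 8 - 4 * t + t^4 * (-4) + 6 * t^3 + 8 * t^2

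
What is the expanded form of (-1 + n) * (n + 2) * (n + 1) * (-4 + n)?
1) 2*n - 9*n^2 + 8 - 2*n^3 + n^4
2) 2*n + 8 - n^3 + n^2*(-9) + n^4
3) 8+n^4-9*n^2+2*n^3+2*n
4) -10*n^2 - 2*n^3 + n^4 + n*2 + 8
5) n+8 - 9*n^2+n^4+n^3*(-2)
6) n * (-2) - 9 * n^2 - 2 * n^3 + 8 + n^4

Expanding (-1 + n) * (n + 2) * (n + 1) * (-4 + n):
= 2*n - 9*n^2 + 8 - 2*n^3 + n^4
1) 2*n - 9*n^2 + 8 - 2*n^3 + n^4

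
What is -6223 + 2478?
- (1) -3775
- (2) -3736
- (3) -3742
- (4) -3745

-6223 + 2478 = -3745
4) -3745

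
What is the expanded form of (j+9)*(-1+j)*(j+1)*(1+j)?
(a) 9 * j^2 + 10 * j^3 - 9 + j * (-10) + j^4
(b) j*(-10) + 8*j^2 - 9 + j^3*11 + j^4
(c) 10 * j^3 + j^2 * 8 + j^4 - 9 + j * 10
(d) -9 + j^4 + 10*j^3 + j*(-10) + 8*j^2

Expanding (j+9)*(-1+j)*(j+1)*(1+j):
= -9 + j^4 + 10*j^3 + j*(-10) + 8*j^2
d) -9 + j^4 + 10*j^3 + j*(-10) + 8*j^2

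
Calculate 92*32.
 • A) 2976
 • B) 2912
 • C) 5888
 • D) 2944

92 * 32 = 2944
D) 2944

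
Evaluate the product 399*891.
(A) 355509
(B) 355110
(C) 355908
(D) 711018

399 * 891 = 355509
A) 355509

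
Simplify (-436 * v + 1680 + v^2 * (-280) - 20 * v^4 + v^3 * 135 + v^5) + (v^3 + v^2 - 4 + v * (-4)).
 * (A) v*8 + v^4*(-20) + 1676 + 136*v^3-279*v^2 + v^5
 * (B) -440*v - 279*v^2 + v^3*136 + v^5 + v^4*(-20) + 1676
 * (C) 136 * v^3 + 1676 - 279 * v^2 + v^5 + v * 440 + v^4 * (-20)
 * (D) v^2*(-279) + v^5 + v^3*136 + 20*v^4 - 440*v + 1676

Adding the polynomials and combining like terms:
(-436*v + 1680 + v^2*(-280) - 20*v^4 + v^3*135 + v^5) + (v^3 + v^2 - 4 + v*(-4))
= -440*v - 279*v^2 + v^3*136 + v^5 + v^4*(-20) + 1676
B) -440*v - 279*v^2 + v^3*136 + v^5 + v^4*(-20) + 1676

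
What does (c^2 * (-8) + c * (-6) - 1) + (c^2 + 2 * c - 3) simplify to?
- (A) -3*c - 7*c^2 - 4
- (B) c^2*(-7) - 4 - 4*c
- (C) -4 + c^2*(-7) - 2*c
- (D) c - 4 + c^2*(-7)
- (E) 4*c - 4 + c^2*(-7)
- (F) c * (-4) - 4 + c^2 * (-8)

Adding the polynomials and combining like terms:
(c^2*(-8) + c*(-6) - 1) + (c^2 + 2*c - 3)
= c^2*(-7) - 4 - 4*c
B) c^2*(-7) - 4 - 4*c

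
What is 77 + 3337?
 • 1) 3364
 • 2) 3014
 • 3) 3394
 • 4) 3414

77 + 3337 = 3414
4) 3414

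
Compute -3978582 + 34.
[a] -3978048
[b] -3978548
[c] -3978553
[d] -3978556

-3978582 + 34 = -3978548
b) -3978548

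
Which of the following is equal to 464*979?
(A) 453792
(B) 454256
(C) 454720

464 * 979 = 454256
B) 454256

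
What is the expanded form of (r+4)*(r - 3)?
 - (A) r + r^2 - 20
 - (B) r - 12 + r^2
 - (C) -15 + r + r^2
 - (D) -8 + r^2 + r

Expanding (r+4)*(r - 3):
= r - 12 + r^2
B) r - 12 + r^2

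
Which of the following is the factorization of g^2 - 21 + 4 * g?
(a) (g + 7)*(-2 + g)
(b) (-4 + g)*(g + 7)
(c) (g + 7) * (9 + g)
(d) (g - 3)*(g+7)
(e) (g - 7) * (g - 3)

We need to factor g^2 - 21 + 4 * g.
The factored form is (g - 3)*(g+7).
d) (g - 3)*(g+7)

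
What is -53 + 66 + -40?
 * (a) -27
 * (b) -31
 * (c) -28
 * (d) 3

First: -53 + 66 = 13
Then: 13 + -40 = -27
a) -27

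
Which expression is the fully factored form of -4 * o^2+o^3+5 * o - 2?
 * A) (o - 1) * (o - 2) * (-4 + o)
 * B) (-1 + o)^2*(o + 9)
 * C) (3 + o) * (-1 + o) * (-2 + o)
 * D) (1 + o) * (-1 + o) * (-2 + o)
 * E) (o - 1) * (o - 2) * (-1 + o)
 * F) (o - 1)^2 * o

We need to factor -4 * o^2+o^3+5 * o - 2.
The factored form is (o - 1) * (o - 2) * (-1 + o).
E) (o - 1) * (o - 2) * (-1 + o)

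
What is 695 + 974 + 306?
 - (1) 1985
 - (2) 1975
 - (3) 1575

First: 695 + 974 = 1669
Then: 1669 + 306 = 1975
2) 1975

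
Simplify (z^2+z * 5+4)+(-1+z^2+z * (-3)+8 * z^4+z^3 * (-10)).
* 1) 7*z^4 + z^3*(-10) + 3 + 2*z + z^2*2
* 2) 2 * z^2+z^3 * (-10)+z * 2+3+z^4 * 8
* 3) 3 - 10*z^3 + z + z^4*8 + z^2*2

Adding the polynomials and combining like terms:
(z^2 + z*5 + 4) + (-1 + z^2 + z*(-3) + 8*z^4 + z^3*(-10))
= 2 * z^2+z^3 * (-10)+z * 2+3+z^4 * 8
2) 2 * z^2+z^3 * (-10)+z * 2+3+z^4 * 8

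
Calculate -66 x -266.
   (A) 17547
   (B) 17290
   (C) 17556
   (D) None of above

-66 * -266 = 17556
C) 17556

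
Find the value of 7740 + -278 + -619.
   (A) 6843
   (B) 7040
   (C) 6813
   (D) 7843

First: 7740 + -278 = 7462
Then: 7462 + -619 = 6843
A) 6843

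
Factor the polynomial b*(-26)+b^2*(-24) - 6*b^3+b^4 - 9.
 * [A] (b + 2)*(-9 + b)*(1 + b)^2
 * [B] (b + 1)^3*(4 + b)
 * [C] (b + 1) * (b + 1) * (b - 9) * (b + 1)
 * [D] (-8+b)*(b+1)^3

We need to factor b*(-26)+b^2*(-24) - 6*b^3+b^4 - 9.
The factored form is (b + 1) * (b + 1) * (b - 9) * (b + 1).
C) (b + 1) * (b + 1) * (b - 9) * (b + 1)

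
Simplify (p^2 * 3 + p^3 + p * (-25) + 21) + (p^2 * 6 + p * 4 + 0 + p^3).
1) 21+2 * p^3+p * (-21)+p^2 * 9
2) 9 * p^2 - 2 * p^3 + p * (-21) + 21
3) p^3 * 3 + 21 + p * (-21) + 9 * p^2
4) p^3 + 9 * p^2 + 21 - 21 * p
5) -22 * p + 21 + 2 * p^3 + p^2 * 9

Adding the polynomials and combining like terms:
(p^2*3 + p^3 + p*(-25) + 21) + (p^2*6 + p*4 + 0 + p^3)
= 21+2 * p^3+p * (-21)+p^2 * 9
1) 21+2 * p^3+p * (-21)+p^2 * 9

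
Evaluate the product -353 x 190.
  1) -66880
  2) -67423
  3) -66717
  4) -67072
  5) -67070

-353 * 190 = -67070
5) -67070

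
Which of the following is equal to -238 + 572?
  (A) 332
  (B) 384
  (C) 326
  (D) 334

-238 + 572 = 334
D) 334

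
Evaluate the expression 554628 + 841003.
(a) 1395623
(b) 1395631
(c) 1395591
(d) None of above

554628 + 841003 = 1395631
b) 1395631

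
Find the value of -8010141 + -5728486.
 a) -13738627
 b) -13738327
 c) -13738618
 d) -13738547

-8010141 + -5728486 = -13738627
a) -13738627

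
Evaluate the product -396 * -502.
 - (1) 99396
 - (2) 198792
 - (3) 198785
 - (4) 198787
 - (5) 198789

-396 * -502 = 198792
2) 198792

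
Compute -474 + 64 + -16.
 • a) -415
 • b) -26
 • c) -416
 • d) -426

First: -474 + 64 = -410
Then: -410 + -16 = -426
d) -426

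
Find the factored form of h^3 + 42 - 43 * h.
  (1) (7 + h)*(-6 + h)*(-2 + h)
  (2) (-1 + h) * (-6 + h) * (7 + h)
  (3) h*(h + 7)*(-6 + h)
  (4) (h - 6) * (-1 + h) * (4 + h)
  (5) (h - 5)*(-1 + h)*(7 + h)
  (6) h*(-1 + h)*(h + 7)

We need to factor h^3 + 42 - 43 * h.
The factored form is (-1 + h) * (-6 + h) * (7 + h).
2) (-1 + h) * (-6 + h) * (7 + h)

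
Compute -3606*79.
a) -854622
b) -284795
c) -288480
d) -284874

-3606 * 79 = -284874
d) -284874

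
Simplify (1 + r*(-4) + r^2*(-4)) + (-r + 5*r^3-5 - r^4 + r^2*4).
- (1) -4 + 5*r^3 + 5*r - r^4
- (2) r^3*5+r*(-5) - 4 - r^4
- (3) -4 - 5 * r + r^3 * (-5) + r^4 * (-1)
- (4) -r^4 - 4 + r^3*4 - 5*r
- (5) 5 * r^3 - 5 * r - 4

Adding the polynomials and combining like terms:
(1 + r*(-4) + r^2*(-4)) + (-r + 5*r^3 - 5 - r^4 + r^2*4)
= r^3*5+r*(-5) - 4 - r^4
2) r^3*5+r*(-5) - 4 - r^4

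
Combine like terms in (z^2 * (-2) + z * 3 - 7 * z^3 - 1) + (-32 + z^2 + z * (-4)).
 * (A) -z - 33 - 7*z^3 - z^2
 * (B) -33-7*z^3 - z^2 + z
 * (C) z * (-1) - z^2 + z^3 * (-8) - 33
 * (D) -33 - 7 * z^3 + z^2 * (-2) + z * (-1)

Adding the polynomials and combining like terms:
(z^2*(-2) + z*3 - 7*z^3 - 1) + (-32 + z^2 + z*(-4))
= -z - 33 - 7*z^3 - z^2
A) -z - 33 - 7*z^3 - z^2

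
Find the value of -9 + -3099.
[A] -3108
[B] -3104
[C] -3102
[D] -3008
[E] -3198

-9 + -3099 = -3108
A) -3108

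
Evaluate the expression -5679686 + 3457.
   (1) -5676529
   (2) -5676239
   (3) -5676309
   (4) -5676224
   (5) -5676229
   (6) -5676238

-5679686 + 3457 = -5676229
5) -5676229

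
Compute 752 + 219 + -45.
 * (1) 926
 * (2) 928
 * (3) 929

First: 752 + 219 = 971
Then: 971 + -45 = 926
1) 926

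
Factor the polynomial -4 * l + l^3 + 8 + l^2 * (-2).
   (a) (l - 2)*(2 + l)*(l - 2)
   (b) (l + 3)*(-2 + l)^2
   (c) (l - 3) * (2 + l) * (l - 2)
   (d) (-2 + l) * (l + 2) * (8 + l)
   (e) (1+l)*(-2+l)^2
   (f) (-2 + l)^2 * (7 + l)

We need to factor -4 * l + l^3 + 8 + l^2 * (-2).
The factored form is (l - 2)*(2 + l)*(l - 2).
a) (l - 2)*(2 + l)*(l - 2)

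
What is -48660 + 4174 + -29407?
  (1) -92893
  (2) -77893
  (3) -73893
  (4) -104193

First: -48660 + 4174 = -44486
Then: -44486 + -29407 = -73893
3) -73893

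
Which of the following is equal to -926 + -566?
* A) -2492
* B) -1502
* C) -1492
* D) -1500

-926 + -566 = -1492
C) -1492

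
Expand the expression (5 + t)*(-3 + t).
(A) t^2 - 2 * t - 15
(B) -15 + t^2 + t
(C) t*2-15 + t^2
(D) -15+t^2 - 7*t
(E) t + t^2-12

Expanding (5 + t)*(-3 + t):
= t*2-15 + t^2
C) t*2-15 + t^2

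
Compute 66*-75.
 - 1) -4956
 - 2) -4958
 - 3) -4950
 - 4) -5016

66 * -75 = -4950
3) -4950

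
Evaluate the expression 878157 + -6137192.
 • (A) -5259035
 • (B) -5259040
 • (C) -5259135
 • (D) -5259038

878157 + -6137192 = -5259035
A) -5259035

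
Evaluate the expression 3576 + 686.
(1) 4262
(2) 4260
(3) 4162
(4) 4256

3576 + 686 = 4262
1) 4262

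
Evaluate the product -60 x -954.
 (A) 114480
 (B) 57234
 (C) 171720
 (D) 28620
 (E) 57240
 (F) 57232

-60 * -954 = 57240
E) 57240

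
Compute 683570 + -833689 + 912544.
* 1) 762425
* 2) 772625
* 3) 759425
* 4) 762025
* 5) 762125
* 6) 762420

First: 683570 + -833689 = -150119
Then: -150119 + 912544 = 762425
1) 762425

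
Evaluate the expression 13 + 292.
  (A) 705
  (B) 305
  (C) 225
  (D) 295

13 + 292 = 305
B) 305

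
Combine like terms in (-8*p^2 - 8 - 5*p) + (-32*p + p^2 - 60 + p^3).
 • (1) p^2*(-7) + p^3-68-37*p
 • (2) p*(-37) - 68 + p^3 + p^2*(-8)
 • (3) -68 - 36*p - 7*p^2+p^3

Adding the polynomials and combining like terms:
(-8*p^2 - 8 - 5*p) + (-32*p + p^2 - 60 + p^3)
= p^2*(-7) + p^3-68-37*p
1) p^2*(-7) + p^3-68-37*p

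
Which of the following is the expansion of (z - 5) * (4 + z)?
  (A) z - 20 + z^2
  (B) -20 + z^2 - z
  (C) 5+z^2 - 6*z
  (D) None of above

Expanding (z - 5) * (4 + z):
= -20 + z^2 - z
B) -20 + z^2 - z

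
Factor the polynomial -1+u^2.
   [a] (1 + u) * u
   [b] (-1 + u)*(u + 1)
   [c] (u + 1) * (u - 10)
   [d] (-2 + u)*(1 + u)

We need to factor -1+u^2.
The factored form is (-1 + u)*(u + 1).
b) (-1 + u)*(u + 1)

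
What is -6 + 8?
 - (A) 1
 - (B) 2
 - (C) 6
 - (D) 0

-6 + 8 = 2
B) 2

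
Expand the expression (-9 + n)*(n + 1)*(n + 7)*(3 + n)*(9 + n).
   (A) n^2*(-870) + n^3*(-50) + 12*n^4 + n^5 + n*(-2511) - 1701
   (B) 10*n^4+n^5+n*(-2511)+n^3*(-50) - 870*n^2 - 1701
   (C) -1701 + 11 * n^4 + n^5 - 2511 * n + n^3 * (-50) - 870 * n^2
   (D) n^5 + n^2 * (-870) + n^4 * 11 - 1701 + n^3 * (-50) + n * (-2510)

Expanding (-9 + n)*(n + 1)*(n + 7)*(3 + n)*(9 + n):
= -1701 + 11 * n^4 + n^5 - 2511 * n + n^3 * (-50) - 870 * n^2
C) -1701 + 11 * n^4 + n^5 - 2511 * n + n^3 * (-50) - 870 * n^2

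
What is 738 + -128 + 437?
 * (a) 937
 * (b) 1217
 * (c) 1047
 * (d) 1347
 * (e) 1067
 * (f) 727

First: 738 + -128 = 610
Then: 610 + 437 = 1047
c) 1047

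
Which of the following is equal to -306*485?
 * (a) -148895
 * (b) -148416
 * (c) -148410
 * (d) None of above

-306 * 485 = -148410
c) -148410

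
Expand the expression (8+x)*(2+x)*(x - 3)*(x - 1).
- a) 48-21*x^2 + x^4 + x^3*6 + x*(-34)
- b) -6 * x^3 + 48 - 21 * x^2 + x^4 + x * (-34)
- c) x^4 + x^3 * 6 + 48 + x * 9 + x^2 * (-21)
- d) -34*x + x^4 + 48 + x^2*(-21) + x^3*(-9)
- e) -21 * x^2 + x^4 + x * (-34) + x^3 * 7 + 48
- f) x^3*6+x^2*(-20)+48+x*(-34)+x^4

Expanding (8+x)*(2+x)*(x - 3)*(x - 1):
= 48-21*x^2 + x^4 + x^3*6 + x*(-34)
a) 48-21*x^2 + x^4 + x^3*6 + x*(-34)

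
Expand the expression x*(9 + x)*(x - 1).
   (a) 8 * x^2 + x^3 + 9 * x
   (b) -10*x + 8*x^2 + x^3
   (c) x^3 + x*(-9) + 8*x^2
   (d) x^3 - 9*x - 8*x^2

Expanding x*(9 + x)*(x - 1):
= x^3 + x*(-9) + 8*x^2
c) x^3 + x*(-9) + 8*x^2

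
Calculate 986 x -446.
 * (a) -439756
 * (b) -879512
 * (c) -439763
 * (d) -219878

986 * -446 = -439756
a) -439756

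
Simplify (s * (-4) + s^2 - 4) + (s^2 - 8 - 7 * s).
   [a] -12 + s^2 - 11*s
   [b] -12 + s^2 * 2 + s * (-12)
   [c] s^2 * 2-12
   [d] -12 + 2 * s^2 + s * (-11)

Adding the polynomials and combining like terms:
(s*(-4) + s^2 - 4) + (s^2 - 8 - 7*s)
= -12 + 2 * s^2 + s * (-11)
d) -12 + 2 * s^2 + s * (-11)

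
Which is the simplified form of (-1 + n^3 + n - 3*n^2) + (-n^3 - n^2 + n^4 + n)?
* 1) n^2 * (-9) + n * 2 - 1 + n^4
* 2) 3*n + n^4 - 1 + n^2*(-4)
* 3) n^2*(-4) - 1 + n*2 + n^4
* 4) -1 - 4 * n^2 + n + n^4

Adding the polynomials and combining like terms:
(-1 + n^3 + n - 3*n^2) + (-n^3 - n^2 + n^4 + n)
= n^2*(-4) - 1 + n*2 + n^4
3) n^2*(-4) - 1 + n*2 + n^4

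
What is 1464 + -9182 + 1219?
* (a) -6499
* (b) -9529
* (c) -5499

First: 1464 + -9182 = -7718
Then: -7718 + 1219 = -6499
a) -6499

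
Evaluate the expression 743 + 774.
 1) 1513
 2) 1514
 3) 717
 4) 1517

743 + 774 = 1517
4) 1517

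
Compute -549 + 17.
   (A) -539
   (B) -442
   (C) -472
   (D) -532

-549 + 17 = -532
D) -532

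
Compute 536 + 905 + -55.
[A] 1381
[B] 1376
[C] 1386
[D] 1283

First: 536 + 905 = 1441
Then: 1441 + -55 = 1386
C) 1386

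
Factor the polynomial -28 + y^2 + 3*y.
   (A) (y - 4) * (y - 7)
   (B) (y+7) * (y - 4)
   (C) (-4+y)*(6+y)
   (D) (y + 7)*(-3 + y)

We need to factor -28 + y^2 + 3*y.
The factored form is (y+7) * (y - 4).
B) (y+7) * (y - 4)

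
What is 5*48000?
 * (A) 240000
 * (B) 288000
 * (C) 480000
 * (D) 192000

5 * 48000 = 240000
A) 240000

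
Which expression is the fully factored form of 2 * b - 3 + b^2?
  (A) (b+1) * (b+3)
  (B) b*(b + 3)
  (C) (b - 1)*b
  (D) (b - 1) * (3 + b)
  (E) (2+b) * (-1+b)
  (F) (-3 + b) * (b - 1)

We need to factor 2 * b - 3 + b^2.
The factored form is (b - 1) * (3 + b).
D) (b - 1) * (3 + b)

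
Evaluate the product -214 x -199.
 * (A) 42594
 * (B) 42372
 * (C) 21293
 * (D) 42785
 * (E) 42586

-214 * -199 = 42586
E) 42586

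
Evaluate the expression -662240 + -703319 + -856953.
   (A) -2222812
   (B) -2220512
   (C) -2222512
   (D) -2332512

First: -662240 + -703319 = -1365559
Then: -1365559 + -856953 = -2222512
C) -2222512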